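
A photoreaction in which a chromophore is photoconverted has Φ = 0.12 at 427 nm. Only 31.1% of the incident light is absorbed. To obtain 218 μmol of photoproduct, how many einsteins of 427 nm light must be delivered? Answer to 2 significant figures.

Product: 218 μmol = 2.18×10⁻⁴ mol.
Photons that must be absorbed: 2.18×10⁻⁴ / 0.12 = 0.001817 mol.
Incident photons needed: 0.001817 / 0.311 = 0.005842 mol.

0.0058 einstein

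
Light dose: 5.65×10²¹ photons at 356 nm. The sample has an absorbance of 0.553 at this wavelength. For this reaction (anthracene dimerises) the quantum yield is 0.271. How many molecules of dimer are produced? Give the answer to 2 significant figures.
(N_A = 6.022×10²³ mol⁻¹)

1.1×10²¹ molecules

Moles of photons: 5.65×10²¹ / 6.022×10²³ = 0.009382 mol.
Fraction absorbed: 1 − 10^(−0.553) = 0.7201.
Photons absorbed: 0.7201 × 0.009382 = 0.006756 mol.
Product: Φ × n_abs = 0.271 × 0.006756 = 0.001831 mol.
As a count: 0.001831 × 6.022×10²³ = 1.1×10²¹.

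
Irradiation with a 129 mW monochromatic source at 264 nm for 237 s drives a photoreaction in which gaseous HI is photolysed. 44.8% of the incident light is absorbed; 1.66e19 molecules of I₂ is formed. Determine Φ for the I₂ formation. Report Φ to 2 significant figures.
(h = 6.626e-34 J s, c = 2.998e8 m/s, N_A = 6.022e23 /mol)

Φ = 0.91

Product: 1.66e19 / 6.022e23 = 2.757e-5 mol.
Photon energy at 264 nm: hc/λ = (6.626e-34)(2.998e8)/(264e-9) = 7.525e-19 J.
Energy delivered: (129 mW)(237 s) = 30.57 J.
Photons incident: 30.57 / 7.525e-19 = 4.062e19, i.e. 4.062e19/6.022e23 = 6.745e-5 mol.
Photons absorbed: 0.448 × 6.745e-5 = 3.022e-5 mol.
Φ = 2.757e-5 mol / 3.022e-5 mol photons = 0.91.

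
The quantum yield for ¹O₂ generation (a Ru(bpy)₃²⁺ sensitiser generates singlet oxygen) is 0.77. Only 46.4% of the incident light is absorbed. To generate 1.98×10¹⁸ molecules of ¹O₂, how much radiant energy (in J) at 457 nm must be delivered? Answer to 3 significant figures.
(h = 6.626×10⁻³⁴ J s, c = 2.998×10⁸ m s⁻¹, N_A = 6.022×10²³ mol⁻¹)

Product: 1.98×10¹⁸ / 6.022×10²³ = 3.288×10⁻⁶ mol.
Photons that must be absorbed: 3.288×10⁻⁶ / 0.77 = 4.270×10⁻⁶ mol.
Incident photons needed: 4.270×10⁻⁶ / 0.464 = 9.203×10⁻⁶ mol.
Photon energy: hc/λ = 4.347×10⁻¹⁹ J; per mole, 2.618×10⁵ J mol⁻¹.
Energy required: 9.203×10⁻⁶ × 2.618×10⁵ = 2.41 J.

2.41 J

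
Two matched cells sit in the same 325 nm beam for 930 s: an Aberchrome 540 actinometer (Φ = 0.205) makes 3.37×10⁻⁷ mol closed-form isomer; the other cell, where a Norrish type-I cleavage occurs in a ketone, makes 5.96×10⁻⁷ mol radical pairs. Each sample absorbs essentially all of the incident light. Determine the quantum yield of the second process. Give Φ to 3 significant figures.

Φ = 0.363

Photons absorbed by the actinometer: 3.37×10⁻⁷ / 0.205 = 1.644×10⁻⁶ mol.
Φ(unknown) = 5.96×10⁻⁷ / 1.644×10⁻⁶ = 0.363.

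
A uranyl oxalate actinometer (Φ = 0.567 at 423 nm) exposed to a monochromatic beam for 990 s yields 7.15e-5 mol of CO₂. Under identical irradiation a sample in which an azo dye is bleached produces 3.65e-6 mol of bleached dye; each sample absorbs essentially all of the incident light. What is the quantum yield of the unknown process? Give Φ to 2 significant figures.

Φ = 0.029

Photons absorbed by the actinometer: 7.15e-5 / 0.567 = 1.261e-4 mol.
Φ(unknown) = 3.65e-6 / 1.261e-4 = 0.029.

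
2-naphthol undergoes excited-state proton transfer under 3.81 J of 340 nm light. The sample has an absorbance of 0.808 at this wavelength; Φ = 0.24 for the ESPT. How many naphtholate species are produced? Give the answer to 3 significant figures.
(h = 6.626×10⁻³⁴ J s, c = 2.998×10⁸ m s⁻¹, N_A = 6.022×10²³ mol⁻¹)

1.32×10¹⁸ species

Photon energy at 340 nm: hc/λ = (6.626×10⁻³⁴)(2.998×10⁸)/(340×10⁻⁹) = 5.843×10⁻¹⁹ J.
Photons incident: 3.81 / 5.843×10⁻¹⁹ = 6.521×10¹⁸, i.e. 6.521×10¹⁸/6.022×10²³ = 1.083×10⁻⁵ mol.
Fraction absorbed: 1 − 10^(−0.808) = 0.8444.
Photons absorbed: 0.8444 × 1.083×10⁻⁵ = 9.145×10⁻⁶ mol.
Product: Φ × n_abs = 0.24 × 9.145×10⁻⁶ = 2.195×10⁻⁶ mol.
As a count: 2.195×10⁻⁶ × 6.022×10²³ = 1.32×10¹⁸.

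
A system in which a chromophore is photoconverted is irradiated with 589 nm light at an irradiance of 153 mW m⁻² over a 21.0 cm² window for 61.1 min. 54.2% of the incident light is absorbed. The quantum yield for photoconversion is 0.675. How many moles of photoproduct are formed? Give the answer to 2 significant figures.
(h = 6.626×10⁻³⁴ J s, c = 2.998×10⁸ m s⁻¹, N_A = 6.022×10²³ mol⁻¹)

2.1×10⁻⁶ mol

Photon energy at 589 nm: hc/λ = (6.626×10⁻³⁴)(2.998×10⁸)/(589×10⁻⁹) = 3.373×10⁻¹⁹ J.
Energy delivered: (153 mW m⁻²)(21.0×10⁻⁴ m²)(3666 s) = 1.178 J.
Photons incident: 1.178 / 3.373×10⁻¹⁹ = 3.492×10¹⁸, i.e. 3.492×10¹⁸/6.022×10²³ = 5.799×10⁻⁶ mol.
Photons absorbed: 0.542 × 5.799×10⁻⁶ = 3.143×10⁻⁶ mol.
Product: Φ × n_abs = 0.675 × 3.143×10⁻⁶ = 2.122×10⁻⁶ mol.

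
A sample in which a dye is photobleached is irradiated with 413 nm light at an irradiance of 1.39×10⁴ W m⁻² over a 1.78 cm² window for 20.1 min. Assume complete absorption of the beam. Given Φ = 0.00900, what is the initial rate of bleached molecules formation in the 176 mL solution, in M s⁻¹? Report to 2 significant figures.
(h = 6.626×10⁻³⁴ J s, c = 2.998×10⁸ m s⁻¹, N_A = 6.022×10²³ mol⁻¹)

4.4×10⁻⁷ M s⁻¹

Photon energy at 413 nm: hc/λ = (6.626×10⁻³⁴)(2.998×10⁸)/(413×10⁻⁹) = 4.810×10⁻¹⁹ J.
Energy delivered: (1.39×10⁴ W m⁻²)(1.78×10⁻⁴ m²)(1206 s) = 2984 J.
Photons incident: 2984 / 4.810×10⁻¹⁹ = 6.204×10²¹, i.e. 6.204×10²¹/6.022×10²³ = 0.01030 mol.
Product formed: 0.00900 × 0.01030 = 9.270×10⁻⁵ mol.
Rate: 9.270×10⁻⁵ mol / (1206 s × 0.176 L) = 4.4×10⁻⁷ M s⁻¹.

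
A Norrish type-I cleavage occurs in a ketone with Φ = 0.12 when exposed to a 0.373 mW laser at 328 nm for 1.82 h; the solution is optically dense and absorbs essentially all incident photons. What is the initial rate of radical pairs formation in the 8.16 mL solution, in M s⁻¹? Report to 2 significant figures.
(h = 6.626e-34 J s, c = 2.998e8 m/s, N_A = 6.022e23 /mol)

1.5e-8 M s⁻¹

Photon energy at 328 nm: hc/λ = (6.626e-34)(2.998e8)/(328e-9) = 6.056e-19 J.
Energy delivered: (0.373 mW)(6552 s) = 2.444 J.
Photons incident: 2.444 / 6.056e-19 = 4.036e18, i.e. 4.036e18/6.022e23 = 6.702e-6 mol.
Product formed: 0.12 × 6.702e-6 = 8.042e-7 mol.
Rate: 8.042e-7 mol / (6552 s × 0.00816 L) = 1.5e-8 M s⁻¹.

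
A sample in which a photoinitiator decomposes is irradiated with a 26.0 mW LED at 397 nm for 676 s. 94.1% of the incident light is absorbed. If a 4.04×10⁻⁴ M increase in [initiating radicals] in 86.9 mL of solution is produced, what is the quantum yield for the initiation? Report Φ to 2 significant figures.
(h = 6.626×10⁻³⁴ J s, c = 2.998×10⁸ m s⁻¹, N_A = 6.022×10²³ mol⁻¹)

Φ = 0.64

Product: (4.04×10⁻⁴ M)(0.0869 L) = 3.511×10⁻⁵ mol.
Photon energy at 397 nm: hc/λ = (6.626×10⁻³⁴)(2.998×10⁸)/(397×10⁻⁹) = 5.004×10⁻¹⁹ J.
Energy delivered: (26.0 mW)(676 s) = 17.58 J.
Photons incident: 17.58 / 5.004×10⁻¹⁹ = 3.513×10¹⁹, i.e. 3.513×10¹⁹/6.022×10²³ = 5.834×10⁻⁵ mol.
Photons absorbed: 0.941 × 5.834×10⁻⁵ = 5.490×10⁻⁵ mol.
Φ = 3.511×10⁻⁵ mol / 5.490×10⁻⁵ mol photons = 0.64.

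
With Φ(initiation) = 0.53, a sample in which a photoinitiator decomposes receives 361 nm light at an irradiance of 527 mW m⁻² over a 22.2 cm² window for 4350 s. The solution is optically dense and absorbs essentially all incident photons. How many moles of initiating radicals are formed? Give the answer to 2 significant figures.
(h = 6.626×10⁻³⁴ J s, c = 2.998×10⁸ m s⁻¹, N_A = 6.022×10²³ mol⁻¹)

Photon energy at 361 nm: hc/λ = (6.626×10⁻³⁴)(2.998×10⁸)/(361×10⁻⁹) = 5.503×10⁻¹⁹ J.
Energy delivered: (527 mW m⁻²)(22.2×10⁻⁴ m²)(4350 s) = 5.089 J.
Photons incident: 5.089 / 5.503×10⁻¹⁹ = 9.248×10¹⁸, i.e. 9.248×10¹⁸/6.022×10²³ = 1.536×10⁻⁵ mol.
Product: Φ × n_abs = 0.53 × 1.536×10⁻⁵ = 8.141×10⁻⁶ mol.

8.1×10⁻⁶ mol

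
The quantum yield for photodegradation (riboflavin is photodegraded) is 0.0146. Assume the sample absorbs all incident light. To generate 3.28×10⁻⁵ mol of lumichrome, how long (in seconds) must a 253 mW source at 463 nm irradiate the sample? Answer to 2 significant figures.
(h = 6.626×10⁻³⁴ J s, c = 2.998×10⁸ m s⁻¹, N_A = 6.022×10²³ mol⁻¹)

Photons that must be absorbed: 3.28×10⁻⁵ / 0.0146 = 0.002247 mol.
Photon energy: hc/λ = 4.290×10⁻¹⁹ J; per mole, 2.583×10⁵ J mol⁻¹.
Energy required: 0.002247 × 2.583×10⁵ = 580.4 J.
Time: 580.4 J / 0.253 W = 2300 s.

t ≈ 2300 s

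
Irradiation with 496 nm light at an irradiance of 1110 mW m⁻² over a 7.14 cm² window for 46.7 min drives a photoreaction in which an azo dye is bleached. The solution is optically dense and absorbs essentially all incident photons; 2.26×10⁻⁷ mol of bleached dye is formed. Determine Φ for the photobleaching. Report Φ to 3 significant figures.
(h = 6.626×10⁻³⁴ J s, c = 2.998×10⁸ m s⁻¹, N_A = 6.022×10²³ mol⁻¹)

Photon energy at 496 nm: hc/λ = (6.626×10⁻³⁴)(2.998×10⁸)/(496×10⁻⁹) = 4.005×10⁻¹⁹ J.
Energy delivered: (1110 mW m⁻²)(7.14×10⁻⁴ m²)(2802 s) = 2.221 J.
Photons incident: 2.221 / 4.005×10⁻¹⁹ = 5.546×10¹⁸, i.e. 5.546×10¹⁸/6.022×10²³ = 9.210×10⁻⁶ mol.
Φ = 2.26×10⁻⁷ mol / 9.210×10⁻⁶ mol photons = 0.0245.

Φ = 0.0245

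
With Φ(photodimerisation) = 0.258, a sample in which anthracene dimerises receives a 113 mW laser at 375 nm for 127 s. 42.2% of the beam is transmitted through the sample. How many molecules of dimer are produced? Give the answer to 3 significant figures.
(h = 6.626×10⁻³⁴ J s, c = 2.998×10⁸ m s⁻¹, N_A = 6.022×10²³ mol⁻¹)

Photon energy at 375 nm: hc/λ = (6.626×10⁻³⁴)(2.998×10⁸)/(375×10⁻⁹) = 5.297×10⁻¹⁹ J.
Energy delivered: (113 mW)(127 s) = 14.35 J.
Photons incident: 14.35 / 5.297×10⁻¹⁹ = 2.709×10¹⁹, i.e. 2.709×10¹⁹/6.022×10²³ = 4.499×10⁻⁵ mol.
Fraction absorbed: 1 − 42.2/100 = 0.5780.
Photons absorbed: 0.5780 × 4.499×10⁻⁵ = 2.600×10⁻⁵ mol.
Product: Φ × n_abs = 0.258 × 2.600×10⁻⁵ = 6.708×10⁻⁶ mol.
As a count: 6.708×10⁻⁶ × 6.022×10²³ = 4.04×10¹⁸.

4.04×10¹⁸ molecules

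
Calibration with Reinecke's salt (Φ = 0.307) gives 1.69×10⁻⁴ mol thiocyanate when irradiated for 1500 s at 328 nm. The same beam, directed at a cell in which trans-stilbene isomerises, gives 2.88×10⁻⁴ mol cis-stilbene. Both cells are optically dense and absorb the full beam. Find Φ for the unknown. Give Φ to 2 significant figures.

Φ = 0.52

Photons absorbed by the actinometer: 1.69×10⁻⁴ / 0.307 = 5.505×10⁻⁴ mol.
Φ(unknown) = 2.88×10⁻⁴ / 5.505×10⁻⁴ = 0.52.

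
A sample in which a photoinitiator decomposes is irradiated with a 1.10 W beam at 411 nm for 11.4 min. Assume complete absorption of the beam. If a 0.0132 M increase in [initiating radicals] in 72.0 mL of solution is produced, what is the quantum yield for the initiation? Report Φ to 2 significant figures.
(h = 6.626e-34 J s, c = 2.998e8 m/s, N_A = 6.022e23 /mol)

Product: (0.0132 M)(0.072 L) = 9.504e-4 mol.
Photon energy at 411 nm: hc/λ = (6.626e-34)(2.998e8)/(411e-9) = 4.833e-19 J.
Energy delivered: (1.10 W)(684 s) = 752.4 J.
Photons incident: 752.4 / 4.833e-19 = 1.557e21, i.e. 1.557e21/6.022e23 = 0.002586 mol.
Φ = 9.504e-4 mol / 0.002586 mol photons = 0.37.

Φ = 0.37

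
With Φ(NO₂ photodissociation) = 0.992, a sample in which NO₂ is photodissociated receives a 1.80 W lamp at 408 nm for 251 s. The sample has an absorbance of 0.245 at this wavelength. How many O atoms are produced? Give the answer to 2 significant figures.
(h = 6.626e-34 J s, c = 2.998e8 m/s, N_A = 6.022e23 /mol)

Photon energy at 408 nm: hc/λ = (6.626e-34)(2.998e8)/(408e-9) = 4.869e-19 J.
Energy delivered: (1.80 W)(251 s) = 451.8 J.
Photons incident: 451.8 / 4.869e-19 = 9.279e20, i.e. 9.279e20/6.022e23 = 0.001541 mol.
Fraction absorbed: 1 − 10^(−0.245) = 0.4311.
Photons absorbed: 0.4311 × 0.001541 = 6.643e-4 mol.
Product: Φ × n_abs = 0.992 × 6.643e-4 = 6.590e-4 mol.
As a count: 6.590e-4 × 6.022e23 = 4.0e20.

4.0e20 atoms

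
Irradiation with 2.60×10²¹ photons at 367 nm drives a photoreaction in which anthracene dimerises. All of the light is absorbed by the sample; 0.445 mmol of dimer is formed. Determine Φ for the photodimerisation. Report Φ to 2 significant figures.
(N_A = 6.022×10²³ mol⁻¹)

Φ = 0.10

Product: 0.445 mmol = 4.45×10⁻⁴ mol.
Moles of photons: 2.60×10²¹ / 6.022×10²³ = 0.004318 mol.
Φ = 4.45×10⁻⁴ mol / 0.004318 mol photons = 0.10.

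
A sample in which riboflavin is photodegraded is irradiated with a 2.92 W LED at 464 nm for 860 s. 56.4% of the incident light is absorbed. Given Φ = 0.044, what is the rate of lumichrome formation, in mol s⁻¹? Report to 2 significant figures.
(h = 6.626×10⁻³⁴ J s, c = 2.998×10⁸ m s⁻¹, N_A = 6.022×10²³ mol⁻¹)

2.8×10⁻⁷ mol s⁻¹

Photon energy at 464 nm: hc/λ = (6.626×10⁻³⁴)(2.998×10⁸)/(464×10⁻⁹) = 4.281×10⁻¹⁹ J.
Energy delivered: (2.92 W)(860 s) = 2511 J.
Photons incident: 2511 / 4.281×10⁻¹⁹ = 5.865×10²¹, i.e. 5.865×10²¹/6.022×10²³ = 0.009739 mol.
Photons absorbed: 0.564 × 0.009739 = 0.005493 mol.
Product formed: 0.044 × 0.005493 = 2.417×10⁻⁴ mol.
Rate: 2.417×10⁻⁴ / 860 s = 2.8×10⁻⁷ mol s⁻¹.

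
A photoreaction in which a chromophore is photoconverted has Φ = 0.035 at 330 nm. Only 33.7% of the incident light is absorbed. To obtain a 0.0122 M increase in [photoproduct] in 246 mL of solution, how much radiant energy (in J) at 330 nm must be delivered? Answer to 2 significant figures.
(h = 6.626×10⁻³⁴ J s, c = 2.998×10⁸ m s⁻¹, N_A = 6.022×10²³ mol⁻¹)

9.2×10⁴ J

Product: (0.0122 M)(0.246 L) = 0.003001 mol.
Photons that must be absorbed: 0.003001 / 0.035 = 0.08574 mol.
Incident photons needed: 0.08574 / 0.337 = 0.2544 mol.
Photon energy: hc/λ = 6.020×10⁻¹⁹ J; per mole, 3.625×10⁵ J mol⁻¹.
Energy required: 0.2544 × 3.625×10⁵ = 9.2×10⁴ J.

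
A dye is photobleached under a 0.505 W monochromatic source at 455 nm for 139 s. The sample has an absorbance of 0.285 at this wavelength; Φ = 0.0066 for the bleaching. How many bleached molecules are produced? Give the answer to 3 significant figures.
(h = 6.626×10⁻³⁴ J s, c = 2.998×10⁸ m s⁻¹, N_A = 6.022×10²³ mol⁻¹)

5.11×10¹⁷ bleached molecules

Photon energy at 455 nm: hc/λ = (6.626×10⁻³⁴)(2.998×10⁸)/(455×10⁻⁹) = 4.366×10⁻¹⁹ J.
Energy delivered: (0.505 W)(139 s) = 70.20 J.
Photons incident: 70.20 / 4.366×10⁻¹⁹ = 1.608×10²⁰, i.e. 1.608×10²⁰/6.022×10²³ = 2.670×10⁻⁴ mol.
Fraction absorbed: 1 − 10^(−0.285) = 0.4812.
Photons absorbed: 0.4812 × 2.670×10⁻⁴ = 1.285×10⁻⁴ mol.
Product: Φ × n_abs = 0.0066 × 1.285×10⁻⁴ = 8.481×10⁻⁷ mol.
As a count: 8.481×10⁻⁷ × 6.022×10²³ = 5.11×10¹⁷.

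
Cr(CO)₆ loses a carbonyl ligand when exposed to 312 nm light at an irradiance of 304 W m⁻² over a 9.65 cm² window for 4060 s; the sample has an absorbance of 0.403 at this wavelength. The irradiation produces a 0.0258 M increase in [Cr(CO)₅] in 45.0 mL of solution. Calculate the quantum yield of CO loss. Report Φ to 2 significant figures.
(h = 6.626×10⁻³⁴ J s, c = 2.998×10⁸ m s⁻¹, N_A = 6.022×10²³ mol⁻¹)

Φ = 0.62

Product: (0.0258 M)(0.045 L) = 0.001161 mol.
Photon energy at 312 nm: hc/λ = (6.626×10⁻³⁴)(2.998×10⁸)/(312×10⁻⁹) = 6.367×10⁻¹⁹ J.
Energy delivered: (304 W m⁻²)(9.65×10⁻⁴ m²)(4060 s) = 1191 J.
Photons incident: 1191 / 6.367×10⁻¹⁹ = 1.871×10²¹, i.e. 1.871×10²¹/6.022×10²³ = 0.003107 mol.
Fraction absorbed: 1 − 10^(−0.403) = 0.6046.
Photons absorbed: 0.6046 × 0.003107 = 0.001878 mol.
Φ = 0.001161 mol / 0.001878 mol photons = 0.62.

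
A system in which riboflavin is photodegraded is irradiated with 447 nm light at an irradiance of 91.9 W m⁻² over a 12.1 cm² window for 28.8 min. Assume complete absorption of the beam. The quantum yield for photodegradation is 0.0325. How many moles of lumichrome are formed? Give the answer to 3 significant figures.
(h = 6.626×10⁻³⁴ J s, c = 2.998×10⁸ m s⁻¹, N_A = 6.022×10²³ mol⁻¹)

Photon energy at 447 nm: hc/λ = (6.626×10⁻³⁴)(2.998×10⁸)/(447×10⁻⁹) = 4.444×10⁻¹⁹ J.
Energy delivered: (91.9 W m⁻²)(12.1×10⁻⁴ m²)(1728 s) = 192.2 J.
Photons incident: 192.2 / 4.444×10⁻¹⁹ = 4.325×10²⁰, i.e. 4.325×10²⁰/6.022×10²³ = 7.182×10⁻⁴ mol.
Product: Φ × n_abs = 0.0325 × 7.182×10⁻⁴ = 2.334×10⁻⁵ mol.

2.33×10⁻⁵ mol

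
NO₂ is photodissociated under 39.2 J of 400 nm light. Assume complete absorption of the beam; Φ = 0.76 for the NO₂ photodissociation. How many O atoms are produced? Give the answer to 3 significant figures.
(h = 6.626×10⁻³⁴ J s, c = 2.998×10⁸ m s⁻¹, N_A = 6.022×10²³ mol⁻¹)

6.00×10¹⁹ atoms

Photon energy at 400 nm: hc/λ = (6.626×10⁻³⁴)(2.998×10⁸)/(400×10⁻⁹) = 4.966×10⁻¹⁹ J.
Photons incident: 39.2 / 4.966×10⁻¹⁹ = 7.894×10¹⁹, i.e. 7.894×10¹⁹/6.022×10²³ = 1.311×10⁻⁴ mol.
Product: Φ × n_abs = 0.76 × 1.311×10⁻⁴ = 9.964×10⁻⁵ mol.
As a count: 9.964×10⁻⁵ × 6.022×10²³ = 6.00×10¹⁹.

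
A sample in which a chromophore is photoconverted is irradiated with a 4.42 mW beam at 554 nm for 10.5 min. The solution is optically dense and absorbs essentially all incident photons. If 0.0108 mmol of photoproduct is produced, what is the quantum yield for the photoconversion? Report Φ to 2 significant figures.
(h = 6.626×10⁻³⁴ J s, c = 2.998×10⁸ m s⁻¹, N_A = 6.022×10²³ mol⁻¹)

Product: 0.0108 mmol = 1.08×10⁻⁵ mol.
Photon energy at 554 nm: hc/λ = (6.626×10⁻³⁴)(2.998×10⁸)/(554×10⁻⁹) = 3.586×10⁻¹⁹ J.
Energy delivered: (4.42 mW)(630 s) = 2.785 J.
Photons incident: 2.785 / 3.586×10⁻¹⁹ = 7.766×10¹⁸, i.e. 7.766×10¹⁸/6.022×10²³ = 1.290×10⁻⁵ mol.
Φ = 1.08×10⁻⁵ mol / 1.290×10⁻⁵ mol photons = 0.84.

Φ = 0.84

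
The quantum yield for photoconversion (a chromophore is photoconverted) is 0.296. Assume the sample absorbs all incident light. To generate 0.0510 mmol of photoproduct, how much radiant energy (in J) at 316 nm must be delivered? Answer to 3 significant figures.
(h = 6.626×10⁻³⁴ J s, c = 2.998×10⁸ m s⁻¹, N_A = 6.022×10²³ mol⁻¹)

65.2 J

Product: 0.0510 mmol = 5.10×10⁻⁵ mol.
Photons that must be absorbed: 5.10×10⁻⁵ / 0.296 = 1.723×10⁻⁴ mol.
Photon energy: hc/λ = 6.286×10⁻¹⁹ J; per mole, 3.785×10⁵ J mol⁻¹.
Energy required: 1.723×10⁻⁴ × 3.785×10⁵ = 65.2 J.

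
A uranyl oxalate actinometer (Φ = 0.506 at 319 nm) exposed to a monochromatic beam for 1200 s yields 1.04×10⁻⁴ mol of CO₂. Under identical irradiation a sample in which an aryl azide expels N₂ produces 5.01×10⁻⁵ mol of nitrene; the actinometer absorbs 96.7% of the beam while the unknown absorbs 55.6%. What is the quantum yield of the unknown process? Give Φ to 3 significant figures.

Photons absorbed by the actinometer: 1.04×10⁻⁴ / 0.506 = 2.055×10⁻⁴ mol.
Incident flux: 2.055×10⁻⁴ / 0.967 = 2.125×10⁻⁴ einstein.
Absorbed by unknown: 0.556 × 2.125×10⁻⁴ = 1.182×10⁻⁴ mol.
Φ(unknown) = 5.01×10⁻⁵ / 1.182×10⁻⁴ = 0.424.

Φ = 0.424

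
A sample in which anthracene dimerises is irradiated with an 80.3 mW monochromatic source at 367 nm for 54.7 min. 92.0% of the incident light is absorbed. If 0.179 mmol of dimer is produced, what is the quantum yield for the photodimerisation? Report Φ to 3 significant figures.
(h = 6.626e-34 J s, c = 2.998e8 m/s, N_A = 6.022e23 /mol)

Product: 0.179 mmol = 1.79e-4 mol.
Photon energy at 367 nm: hc/λ = (6.626e-34)(2.998e8)/(367e-9) = 5.413e-19 J.
Energy delivered: (80.3 mW)(3282 s) = 263.5 J.
Photons incident: 263.5 / 5.413e-19 = 4.868e20, i.e. 4.868e20/6.022e23 = 8.084e-4 mol.
Photons absorbed: 0.920 × 8.084e-4 = 7.437e-4 mol.
Φ = 1.79e-4 mol / 7.437e-4 mol photons = 0.241.

Φ = 0.241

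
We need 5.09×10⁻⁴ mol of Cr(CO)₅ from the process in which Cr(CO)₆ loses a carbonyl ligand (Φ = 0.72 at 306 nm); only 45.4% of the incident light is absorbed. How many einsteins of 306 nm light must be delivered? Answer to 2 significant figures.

0.0016 einstein

Photons that must be absorbed: 5.09×10⁻⁴ / 0.72 = 7.069×10⁻⁴ mol.
Incident photons needed: 7.069×10⁻⁴ / 0.454 = 0.001557 mol.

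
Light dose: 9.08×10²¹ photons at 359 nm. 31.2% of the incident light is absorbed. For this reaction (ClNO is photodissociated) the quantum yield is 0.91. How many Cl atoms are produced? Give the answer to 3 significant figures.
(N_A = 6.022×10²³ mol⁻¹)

2.58×10²¹ atoms

Moles of photons: 9.08×10²¹ / 6.022×10²³ = 0.01508 mol.
Photons absorbed: 0.312 × 0.01508 = 0.004705 mol.
Product: Φ × n_abs = 0.91 × 0.004705 = 0.004282 mol.
As a count: 0.004282 × 6.022×10²³ = 2.58×10²¹.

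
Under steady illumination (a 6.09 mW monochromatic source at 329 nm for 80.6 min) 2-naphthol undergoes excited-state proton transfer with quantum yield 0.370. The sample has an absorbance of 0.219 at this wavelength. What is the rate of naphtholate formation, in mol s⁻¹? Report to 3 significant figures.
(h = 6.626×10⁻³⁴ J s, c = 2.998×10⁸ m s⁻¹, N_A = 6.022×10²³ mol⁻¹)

Photon energy at 329 nm: hc/λ = (6.626×10⁻³⁴)(2.998×10⁸)/(329×10⁻⁹) = 6.038×10⁻¹⁹ J.
Energy delivered: (6.09 mW)(4836 s) = 29.45 J.
Photons incident: 29.45 / 6.038×10⁻¹⁹ = 4.877×10¹⁹, i.e. 4.877×10¹⁹/6.022×10²³ = 8.099×10⁻⁵ mol.
Fraction absorbed: 1 − 10^(−0.219) = 0.3961.
Photons absorbed: 0.3961 × 8.099×10⁻⁵ = 3.208×10⁻⁵ mol.
Product formed: 0.370 × 3.208×10⁻⁵ = 1.187×10⁻⁵ mol.
Rate: 1.187×10⁻⁵ / 4836 s = 2.45×10⁻⁹ mol s⁻¹.

2.45×10⁻⁹ mol s⁻¹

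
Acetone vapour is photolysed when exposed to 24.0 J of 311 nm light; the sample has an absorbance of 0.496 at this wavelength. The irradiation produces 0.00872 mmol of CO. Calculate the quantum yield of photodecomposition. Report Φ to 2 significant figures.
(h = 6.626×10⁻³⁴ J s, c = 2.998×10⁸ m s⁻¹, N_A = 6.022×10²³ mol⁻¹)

Product: 0.00872 mmol = 8.72×10⁻⁶ mol.
Photon energy at 311 nm: hc/λ = (6.626×10⁻³⁴)(2.998×10⁸)/(311×10⁻⁹) = 6.387×10⁻¹⁹ J.
Photons incident: 24.0 / 6.387×10⁻¹⁹ = 3.758×10¹⁹, i.e. 3.758×10¹⁹/6.022×10²³ = 6.240×10⁻⁵ mol.
Fraction absorbed: 1 − 10^(−0.496) = 0.6808.
Photons absorbed: 0.6808 × 6.240×10⁻⁵ = 4.248×10⁻⁵ mol.
Φ = 8.72×10⁻⁶ mol / 4.248×10⁻⁵ mol photons = 0.21.

Φ = 0.21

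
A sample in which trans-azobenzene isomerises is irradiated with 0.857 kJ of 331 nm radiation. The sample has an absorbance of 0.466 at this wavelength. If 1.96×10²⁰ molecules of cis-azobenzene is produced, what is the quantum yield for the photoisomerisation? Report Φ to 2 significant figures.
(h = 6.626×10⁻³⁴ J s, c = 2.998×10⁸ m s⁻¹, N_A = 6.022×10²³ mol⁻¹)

Φ = 0.21

Product: 1.96×10²⁰ / 6.022×10²³ = 3.255×10⁻⁴ mol.
Photon energy at 331 nm: hc/λ = (6.626×10⁻³⁴)(2.998×10⁸)/(331×10⁻⁹) = 6.001×10⁻¹⁹ J.
Incident energy: 0.857 kJ = 857 J.
Photons incident: 857 / 6.001×10⁻¹⁹ = 1.428×10²¹, i.e. 1.428×10²¹/6.022×10²³ = 0.002371 mol.
Fraction absorbed: 1 − 10^(−0.466) = 0.6580.
Photons absorbed: 0.6580 × 0.002371 = 0.001560 mol.
Φ = 3.255×10⁻⁴ mol / 0.001560 mol photons = 0.21.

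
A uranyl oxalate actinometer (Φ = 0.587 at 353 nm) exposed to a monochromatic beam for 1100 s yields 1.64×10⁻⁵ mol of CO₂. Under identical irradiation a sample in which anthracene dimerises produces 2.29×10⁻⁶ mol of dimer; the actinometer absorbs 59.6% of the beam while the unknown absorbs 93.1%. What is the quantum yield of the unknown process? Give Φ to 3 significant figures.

Photons absorbed by the actinometer: 1.64×10⁻⁵ / 0.587 = 2.794×10⁻⁵ mol.
Incident flux: 2.794×10⁻⁵ / 0.596 = 4.688×10⁻⁵ einstein.
Absorbed by unknown: 0.931 × 4.688×10⁻⁵ = 4.365×10⁻⁵ mol.
Φ(unknown) = 2.29×10⁻⁶ / 4.365×10⁻⁵ = 0.0525.

Φ = 0.0525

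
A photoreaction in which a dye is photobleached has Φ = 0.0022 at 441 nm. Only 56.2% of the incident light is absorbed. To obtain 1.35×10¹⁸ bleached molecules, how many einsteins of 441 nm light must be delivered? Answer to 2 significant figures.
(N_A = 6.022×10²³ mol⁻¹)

0.0018 einstein

Product: 1.35×10¹⁸ / 6.022×10²³ = 2.242×10⁻⁶ mol.
Photons that must be absorbed: 2.242×10⁻⁶ / 0.0022 = 0.001019 mol.
Incident photons needed: 0.001019 / 0.562 = 0.001813 mol.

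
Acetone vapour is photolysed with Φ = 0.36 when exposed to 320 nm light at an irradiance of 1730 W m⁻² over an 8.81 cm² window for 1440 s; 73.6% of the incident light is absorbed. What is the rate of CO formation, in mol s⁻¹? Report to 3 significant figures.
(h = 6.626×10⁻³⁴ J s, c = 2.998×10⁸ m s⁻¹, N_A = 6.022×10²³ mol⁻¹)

1.08×10⁻⁶ mol s⁻¹

Photon energy at 320 nm: hc/λ = (6.626×10⁻³⁴)(2.998×10⁸)/(320×10⁻⁹) = 6.208×10⁻¹⁹ J.
Energy delivered: (1730 W m⁻²)(8.81×10⁻⁴ m²)(1440 s) = 2195 J.
Photons incident: 2195 / 6.208×10⁻¹⁹ = 3.536×10²¹, i.e. 3.536×10²¹/6.022×10²³ = 0.005872 mol.
Photons absorbed: 0.736 × 0.005872 = 0.004322 mol.
Product formed: 0.36 × 0.004322 = 0.001556 mol.
Rate: 0.001556 / 1440 s = 1.08×10⁻⁶ mol s⁻¹.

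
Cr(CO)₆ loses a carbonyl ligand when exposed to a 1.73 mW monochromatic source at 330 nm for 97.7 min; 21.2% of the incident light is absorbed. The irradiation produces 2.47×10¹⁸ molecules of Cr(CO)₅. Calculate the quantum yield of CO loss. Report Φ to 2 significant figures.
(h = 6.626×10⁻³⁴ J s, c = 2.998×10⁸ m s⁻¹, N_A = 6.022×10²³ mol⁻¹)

Product: 2.47×10¹⁸ / 6.022×10²³ = 4.102×10⁻⁶ mol.
Photon energy at 330 nm: hc/λ = (6.626×10⁻³⁴)(2.998×10⁸)/(330×10⁻⁹) = 6.020×10⁻¹⁹ J.
Energy delivered: (1.73 mW)(5862 s) = 10.14 J.
Photons incident: 10.14 / 6.020×10⁻¹⁹ = 1.684×10¹⁹, i.e. 1.684×10¹⁹/6.022×10²³ = 2.796×10⁻⁵ mol.
Photons absorbed: 0.212 × 2.796×10⁻⁵ = 5.928×10⁻⁶ mol.
Φ = 4.102×10⁻⁶ mol / 5.928×10⁻⁶ mol photons = 0.69.

Φ = 0.69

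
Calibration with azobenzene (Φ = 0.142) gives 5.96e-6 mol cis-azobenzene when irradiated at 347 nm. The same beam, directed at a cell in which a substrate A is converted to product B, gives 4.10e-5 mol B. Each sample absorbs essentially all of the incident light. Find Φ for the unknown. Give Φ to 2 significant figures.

Photons absorbed by the actinometer: 5.96e-6 / 0.142 = 4.197e-5 mol.
Φ(unknown) = 4.10e-5 / 4.197e-5 = 0.98.

Φ = 0.98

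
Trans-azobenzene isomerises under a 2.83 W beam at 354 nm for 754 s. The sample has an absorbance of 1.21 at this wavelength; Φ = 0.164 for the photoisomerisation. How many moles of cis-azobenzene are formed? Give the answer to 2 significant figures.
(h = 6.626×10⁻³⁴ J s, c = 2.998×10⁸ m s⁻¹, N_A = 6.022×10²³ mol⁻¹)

Photon energy at 354 nm: hc/λ = (6.626×10⁻³⁴)(2.998×10⁸)/(354×10⁻⁹) = 5.612×10⁻¹⁹ J.
Energy delivered: (2.83 W)(754 s) = 2134 J.
Photons incident: 2134 / 5.612×10⁻¹⁹ = 3.803×10²¹, i.e. 3.803×10²¹/6.022×10²³ = 0.006315 mol.
Fraction absorbed: 1 − 10^(−1.21) = 0.9383.
Photons absorbed: 0.9383 × 0.006315 = 0.005925 mol.
Product: Φ × n_abs = 0.164 × 0.005925 = 9.717×10⁻⁴ mol.

9.7×10⁻⁴ mol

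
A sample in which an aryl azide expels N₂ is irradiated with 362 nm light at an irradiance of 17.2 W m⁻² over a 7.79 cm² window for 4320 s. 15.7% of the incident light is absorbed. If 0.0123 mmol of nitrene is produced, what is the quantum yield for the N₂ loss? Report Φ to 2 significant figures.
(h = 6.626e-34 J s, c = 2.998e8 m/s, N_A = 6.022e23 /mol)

Product: 0.0123 mmol = 1.23e-5 mol.
Photon energy at 362 nm: hc/λ = (6.626e-34)(2.998e8)/(362e-9) = 5.487e-19 J.
Energy delivered: (17.2 W m⁻²)(7.79e-4 m²)(4320 s) = 57.88 J.
Photons incident: 57.88 / 5.487e-19 = 1.055e20, i.e. 1.055e20/6.022e23 = 1.752e-4 mol.
Photons absorbed: 0.157 × 1.752e-4 = 2.751e-5 mol.
Φ = 1.23e-5 mol / 2.751e-5 mol photons = 0.45.

Φ = 0.45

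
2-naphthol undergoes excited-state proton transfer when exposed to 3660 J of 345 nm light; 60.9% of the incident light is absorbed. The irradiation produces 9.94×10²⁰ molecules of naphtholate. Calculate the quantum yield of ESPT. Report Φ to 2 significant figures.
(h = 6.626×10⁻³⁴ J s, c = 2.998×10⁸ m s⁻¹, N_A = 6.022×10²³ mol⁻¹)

Φ = 0.26

Product: 9.94×10²⁰ / 6.022×10²³ = 0.001651 mol.
Photon energy at 345 nm: hc/λ = (6.626×10⁻³⁴)(2.998×10⁸)/(345×10⁻⁹) = 5.758×10⁻¹⁹ J.
Photons incident: 3660 / 5.758×10⁻¹⁹ = 6.356×10²¹, i.e. 6.356×10²¹/6.022×10²³ = 0.01055 mol.
Photons absorbed: 0.609 × 0.01055 = 0.006425 mol.
Φ = 0.001651 mol / 0.006425 mol photons = 0.26.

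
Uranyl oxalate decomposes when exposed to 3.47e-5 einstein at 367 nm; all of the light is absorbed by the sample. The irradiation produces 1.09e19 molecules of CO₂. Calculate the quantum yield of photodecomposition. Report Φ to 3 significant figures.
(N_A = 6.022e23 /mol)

Φ = 0.522

Product: 1.09e19 / 6.022e23 = 1.810e-5 mol.
Φ = 1.810e-5 mol / 3.47e-5 mol photons = 0.522.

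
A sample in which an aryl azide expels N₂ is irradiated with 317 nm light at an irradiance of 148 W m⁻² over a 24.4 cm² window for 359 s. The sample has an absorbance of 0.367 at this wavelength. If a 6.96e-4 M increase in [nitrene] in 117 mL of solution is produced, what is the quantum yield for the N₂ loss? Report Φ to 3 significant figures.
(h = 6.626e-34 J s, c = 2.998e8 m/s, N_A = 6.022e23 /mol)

Product: (6.96e-4 M)(0.117 L) = 8.143e-5 mol.
Photon energy at 317 nm: hc/λ = (6.626e-34)(2.998e8)/(317e-9) = 6.266e-19 J.
Energy delivered: (148 W m⁻²)(24.4e-4 m²)(359 s) = 129.6 J.
Photons incident: 129.6 / 6.266e-19 = 2.068e20, i.e. 2.068e20/6.022e23 = 3.434e-4 mol.
Fraction absorbed: 1 − 10^(−0.367) = 0.5705.
Photons absorbed: 0.5705 × 3.434e-4 = 1.959e-4 mol.
Φ = 8.143e-5 mol / 1.959e-4 mol photons = 0.416.

Φ = 0.416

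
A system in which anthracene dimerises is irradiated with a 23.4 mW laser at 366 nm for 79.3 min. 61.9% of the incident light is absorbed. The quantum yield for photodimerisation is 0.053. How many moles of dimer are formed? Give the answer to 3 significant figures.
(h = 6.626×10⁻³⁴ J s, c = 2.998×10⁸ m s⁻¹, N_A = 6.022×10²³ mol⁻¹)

1.12×10⁻⁵ mol

Photon energy at 366 nm: hc/λ = (6.626×10⁻³⁴)(2.998×10⁸)/(366×10⁻⁹) = 5.428×10⁻¹⁹ J.
Energy delivered: (23.4 mW)(4758 s) = 111.3 J.
Photons incident: 111.3 / 5.428×10⁻¹⁹ = 2.050×10²⁰, i.e. 2.050×10²⁰/6.022×10²³ = 3.404×10⁻⁴ mol.
Photons absorbed: 0.619 × 3.404×10⁻⁴ = 2.107×10⁻⁴ mol.
Product: Φ × n_abs = 0.053 × 2.107×10⁻⁴ = 1.117×10⁻⁵ mol.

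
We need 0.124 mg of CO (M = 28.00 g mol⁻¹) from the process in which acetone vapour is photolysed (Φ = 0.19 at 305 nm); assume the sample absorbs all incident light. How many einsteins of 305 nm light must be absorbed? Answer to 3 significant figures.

Product: 0.124 mg / 28.00 g mol⁻¹ = 4.429e-6 mol.
Photons that must be absorbed: 4.429e-6 / 0.19 = 2.331e-5 mol.

2.33e-5 einstein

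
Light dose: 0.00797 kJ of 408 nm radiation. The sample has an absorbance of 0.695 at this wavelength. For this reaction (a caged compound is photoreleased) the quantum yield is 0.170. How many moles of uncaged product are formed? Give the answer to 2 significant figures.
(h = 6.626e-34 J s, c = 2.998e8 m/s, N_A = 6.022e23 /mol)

Photon energy at 408 nm: hc/λ = (6.626e-34)(2.998e8)/(408e-9) = 4.869e-19 J.
Incident energy: 0.00797 kJ = 7.97 J.
Photons incident: 7.97 / 4.869e-19 = 1.637e19, i.e. 1.637e19/6.022e23 = 2.718e-5 mol.
Fraction absorbed: 1 − 10^(−0.695) = 0.7982.
Photons absorbed: 0.7982 × 2.718e-5 = 2.170e-5 mol.
Product: Φ × n_abs = 0.170 × 2.170e-5 = 3.689e-6 mol.

3.7e-6 mol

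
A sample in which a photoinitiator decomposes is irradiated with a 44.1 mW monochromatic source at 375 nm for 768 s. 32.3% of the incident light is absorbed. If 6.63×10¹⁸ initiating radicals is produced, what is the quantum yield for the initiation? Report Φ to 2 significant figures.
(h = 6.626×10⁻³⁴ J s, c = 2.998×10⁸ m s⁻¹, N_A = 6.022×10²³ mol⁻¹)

Φ = 0.32

Product: 6.63×10¹⁸ / 6.022×10²³ = 1.101×10⁻⁵ mol.
Photon energy at 375 nm: hc/λ = (6.626×10⁻³⁴)(2.998×10⁸)/(375×10⁻⁹) = 5.297×10⁻¹⁹ J.
Energy delivered: (44.1 mW)(768 s) = 33.87 J.
Photons incident: 33.87 / 5.297×10⁻¹⁹ = 6.394×10¹⁹, i.e. 6.394×10¹⁹/6.022×10²³ = 1.062×10⁻⁴ mol.
Photons absorbed: 0.323 × 1.062×10⁻⁴ = 3.430×10⁻⁵ mol.
Φ = 1.101×10⁻⁵ mol / 3.430×10⁻⁵ mol photons = 0.32.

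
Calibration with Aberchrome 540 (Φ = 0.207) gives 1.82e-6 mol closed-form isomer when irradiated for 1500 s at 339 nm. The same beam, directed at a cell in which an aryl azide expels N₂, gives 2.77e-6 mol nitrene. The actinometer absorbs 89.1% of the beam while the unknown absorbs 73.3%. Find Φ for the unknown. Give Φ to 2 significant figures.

Φ = 0.38

Photons absorbed by the actinometer: 1.82e-6 / 0.207 = 8.792e-6 mol.
Incident flux: 8.792e-6 / 0.891 = 9.868e-6 einstein.
Absorbed by unknown: 0.733 × 9.868e-6 = 7.233e-6 mol.
Φ(unknown) = 2.77e-6 / 7.233e-6 = 0.38.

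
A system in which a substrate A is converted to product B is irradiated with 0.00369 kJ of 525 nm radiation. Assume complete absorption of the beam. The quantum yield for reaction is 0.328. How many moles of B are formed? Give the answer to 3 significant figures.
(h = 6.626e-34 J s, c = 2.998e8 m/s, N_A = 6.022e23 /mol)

Photon energy at 525 nm: hc/λ = (6.626e-34)(2.998e8)/(525e-9) = 3.784e-19 J.
Incident energy: 0.00369 kJ = 3.69 J.
Photons incident: 3.69 / 3.784e-19 = 9.752e18, i.e. 9.752e18/6.022e23 = 1.619e-5 mol.
Product: Φ × n_abs = 0.328 × 1.619e-5 = 5.310e-6 mol.

5.31e-6 mol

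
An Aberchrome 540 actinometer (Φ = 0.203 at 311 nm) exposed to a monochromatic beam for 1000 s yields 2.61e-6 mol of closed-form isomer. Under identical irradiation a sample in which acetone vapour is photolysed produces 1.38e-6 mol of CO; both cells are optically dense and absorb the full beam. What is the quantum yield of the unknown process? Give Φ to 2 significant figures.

Photons absorbed by the actinometer: 2.61e-6 / 0.203 = 1.286e-5 mol.
Φ(unknown) = 1.38e-6 / 1.286e-5 = 0.11.

Φ = 0.11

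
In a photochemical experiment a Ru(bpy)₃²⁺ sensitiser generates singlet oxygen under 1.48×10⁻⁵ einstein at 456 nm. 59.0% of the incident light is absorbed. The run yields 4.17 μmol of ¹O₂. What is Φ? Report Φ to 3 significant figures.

Product: 4.17 μmol = 4.17×10⁻⁶ mol.
Photons absorbed: 0.590 × 1.48×10⁻⁵ = 8.732×10⁻⁶ mol.
Φ = 4.17×10⁻⁶ mol / 8.732×10⁻⁶ mol photons = 0.478.

Φ = 0.478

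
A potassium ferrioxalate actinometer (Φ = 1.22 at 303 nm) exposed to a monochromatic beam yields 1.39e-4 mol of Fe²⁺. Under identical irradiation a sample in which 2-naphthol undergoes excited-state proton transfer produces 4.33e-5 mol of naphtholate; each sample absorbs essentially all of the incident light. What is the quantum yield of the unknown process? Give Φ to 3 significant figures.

Photons absorbed by the actinometer: 1.39e-4 / 1.22 = 1.139e-4 mol.
Φ(unknown) = 4.33e-5 / 1.139e-4 = 0.380.

Φ = 0.380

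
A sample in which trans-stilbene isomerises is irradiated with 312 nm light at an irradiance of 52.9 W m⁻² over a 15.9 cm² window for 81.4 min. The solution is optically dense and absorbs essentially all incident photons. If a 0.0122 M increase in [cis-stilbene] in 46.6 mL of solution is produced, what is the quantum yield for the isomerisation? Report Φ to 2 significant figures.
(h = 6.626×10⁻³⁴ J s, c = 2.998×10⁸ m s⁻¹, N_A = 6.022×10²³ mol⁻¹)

Product: (0.0122 M)(0.0466 L) = 5.685×10⁻⁴ mol.
Photon energy at 312 nm: hc/λ = (6.626×10⁻³⁴)(2.998×10⁸)/(312×10⁻⁹) = 6.367×10⁻¹⁹ J.
Energy delivered: (52.9 W m⁻²)(15.9×10⁻⁴ m²)(4884 s) = 410.8 J.
Photons incident: 410.8 / 6.367×10⁻¹⁹ = 6.452×10²⁰, i.e. 6.452×10²⁰/6.022×10²³ = 0.001071 mol.
Φ = 5.685×10⁻⁴ mol / 0.001071 mol photons = 0.53.

Φ = 0.53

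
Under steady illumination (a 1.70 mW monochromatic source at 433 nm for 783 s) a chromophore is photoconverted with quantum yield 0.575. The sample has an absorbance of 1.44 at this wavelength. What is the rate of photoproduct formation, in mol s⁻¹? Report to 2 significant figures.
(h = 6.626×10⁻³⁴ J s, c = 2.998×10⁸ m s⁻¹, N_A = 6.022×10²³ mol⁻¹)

3.4×10⁻⁹ mol s⁻¹

Photon energy at 433 nm: hc/λ = (6.626×10⁻³⁴)(2.998×10⁸)/(433×10⁻⁹) = 4.588×10⁻¹⁹ J.
Energy delivered: (1.70 mW)(783 s) = 1.331 J.
Photons incident: 1.331 / 4.588×10⁻¹⁹ = 2.901×10¹⁸, i.e. 2.901×10¹⁸/6.022×10²³ = 4.817×10⁻⁶ mol.
Fraction absorbed: 1 − 10^(−1.44) = 0.9637.
Photons absorbed: 0.9637 × 4.817×10⁻⁶ = 4.642×10⁻⁶ mol.
Product formed: 0.575 × 4.642×10⁻⁶ = 2.669×10⁻⁶ mol.
Rate: 2.669×10⁻⁶ / 783 s = 3.4×10⁻⁹ mol s⁻¹.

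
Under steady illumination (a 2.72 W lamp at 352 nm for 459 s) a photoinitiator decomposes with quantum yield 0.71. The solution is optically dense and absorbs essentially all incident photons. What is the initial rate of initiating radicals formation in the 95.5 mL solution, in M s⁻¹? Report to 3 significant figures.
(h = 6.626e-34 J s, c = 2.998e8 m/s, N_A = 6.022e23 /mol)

Photon energy at 352 nm: hc/λ = (6.626e-34)(2.998e8)/(352e-9) = 5.643e-19 J.
Energy delivered: (2.72 W)(459 s) = 1248 J.
Photons incident: 1248 / 5.643e-19 = 2.212e21, i.e. 2.212e21/6.022e23 = 0.003673 mol.
Product formed: 0.71 × 0.003673 = 0.002608 mol.
Rate: 0.002608 mol / (459 s × 0.0955 L) = 5.95e-5 M s⁻¹.

5.95e-5 M s⁻¹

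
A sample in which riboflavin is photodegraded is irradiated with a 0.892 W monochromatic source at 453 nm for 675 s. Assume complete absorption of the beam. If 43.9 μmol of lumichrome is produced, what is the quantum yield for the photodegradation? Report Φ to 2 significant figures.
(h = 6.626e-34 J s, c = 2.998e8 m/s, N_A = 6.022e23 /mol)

Φ = 0.019

Product: 43.9 μmol = 4.39e-5 mol.
Photon energy at 453 nm: hc/λ = (6.626e-34)(2.998e8)/(453e-9) = 4.385e-19 J.
Energy delivered: (0.892 W)(675 s) = 602.1 J.
Photons incident: 602.1 / 4.385e-19 = 1.373e21, i.e. 1.373e21/6.022e23 = 0.002280 mol.
Φ = 4.39e-5 mol / 0.002280 mol photons = 0.019.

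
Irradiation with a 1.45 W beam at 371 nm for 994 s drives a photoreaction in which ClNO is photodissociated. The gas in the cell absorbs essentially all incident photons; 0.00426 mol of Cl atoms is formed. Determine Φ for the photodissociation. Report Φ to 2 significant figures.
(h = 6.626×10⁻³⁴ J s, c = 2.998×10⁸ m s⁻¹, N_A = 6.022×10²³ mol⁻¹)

Photon energy at 371 nm: hc/λ = (6.626×10⁻³⁴)(2.998×10⁸)/(371×10⁻⁹) = 5.354×10⁻¹⁹ J.
Energy delivered: (1.45 W)(994 s) = 1441 J.
Photons incident: 1441 / 5.354×10⁻¹⁹ = 2.691×10²¹, i.e. 2.691×10²¹/6.022×10²³ = 0.004469 mol.
Φ = 0.00426 mol / 0.004469 mol photons = 0.95.

Φ = 0.95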